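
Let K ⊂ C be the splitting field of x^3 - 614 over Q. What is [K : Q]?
[K : Q] = 6

The roots of x^3 - 614 are ∛614, ω∛614, ω^2∛614 where ω = e^(2πi/3) is a primitive cube root of unity, so K = Q(∛614, ω). Now [Q(∛614):Q] = 3 (since 614 is not a perfect cube, x^3 - 614 is irreducible) and [Q(ω):Q] = 2. Both 2 and 3 divide [K:Q], and [K:Q] ≤ 3·2 = 6, so [K:Q] = 6. (Equivalently: Q(∛614) ⊂ R but ω ∉ R, so [K : Q(∛614)] = 2.)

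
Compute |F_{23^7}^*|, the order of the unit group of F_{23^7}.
|F_{23^7}^*| = 3404825446

F_{23^7} has 23^7 = 3404825447 elements; its multiplicative group consists of all nonzero elements, so |F_{23^7}^*| = 3404825447 - 1 = 3404825446. (It is cyclic since any finite subgroup of the multiplicative group of a field is cyclic.)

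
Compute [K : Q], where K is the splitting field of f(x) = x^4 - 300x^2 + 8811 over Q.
[K : Q] = 4

Solving the quadratic in x^2: x^2 = (300 ± √(300^2 - 4·8811))/2 = (300 ± √54756)/2 = (300 ± 234)/2, giving x^2 = 267 or x^2 = 33. So f(x) = (x^2 - 267)(x^2 - 33) and the roots of f are ±√267, ±√33. Hence the splitting field is K = Q(√267, √33). Since 267 and 33 are distinct squarefree integers > 1, their product 8811 is not a perfect square, so √33 ∉ Q(√267). By the tower law [K:Q] = [Q(√267,√33):Q(√267)] · [Q(√267):Q] = 2 · 2 = 4.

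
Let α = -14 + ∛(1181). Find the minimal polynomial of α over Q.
m_α(x) = x^3 + 42x^2 + 588x + 1563

Set β = α + 14 = ∛(1181), so β^3 = 1181. Then (α + 14)^3 - 1181 = 0, i.e. α is a root of g(x) = (x + 14)^3 - 1181 = x^3 + 42x^2 + 588x + 1563. Since g(x) = h(x + 14) where h(x) = x^3 - 1181, and h is irreducible over Q (because 1181 is not a perfect cube, so h has no rational root, and a monic cubic with no rational root is irreducible), g is also irreducible (irreducibility is preserved under the substitution x → x + 14). Hence m_α(x) = x^3 + 42x^2 + 588x + 1563.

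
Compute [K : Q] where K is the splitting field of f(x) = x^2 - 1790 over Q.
[K : Q] = 2

f(x) = x^2 - 1790 factors as (x - √1790)(x + √1790). The splitting field is K = Q(√1790). Since 1790 is squarefree and > 1, it is not a perfect square, so x^2 - 1790 is irreducible over Q and [Q(√1790) : Q] = 2. Hence [K : Q] = 2.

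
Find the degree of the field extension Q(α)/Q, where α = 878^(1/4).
[Q(α):Q] = 4

α is a root of x^4 - 878. By Eisenstein's criterion at the prime p = 2 (which divides the constant term 878 but p^2 = 4 does not, since 878 is squarefree), x^4 - 878 is irreducible over Q. Hence [Q(α):Q] = 4.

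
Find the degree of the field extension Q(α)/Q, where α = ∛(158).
[Q(α):Q] = 3

The minimal polynomial of α is x^3 - 158, irreducible over Q since 158 is not a perfect cube (so x^3 - 158 has no rational root). Hence [Q(α):Q] = deg(m_α) = 3.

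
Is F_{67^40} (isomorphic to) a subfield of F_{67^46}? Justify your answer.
No: F_{67^40} is not a subfield of F_{67^46}

F_{p^m} embeds in F_{p^n} iff m | n. Here 40 ∤ 46 (since 46 = 1·40 + 6 with remainder 6 ≠ 0), so F_{67^40} is not a subfield of F_{67^46}. Equivalently: if it were, the tower law would give 40 = [F_{67^40}:F_67] dividing [F_{67^46}:F_67] = 46, contradiction.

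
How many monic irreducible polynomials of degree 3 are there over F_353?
There are 14662208 monic irreducible polynomials of degree 3 over F_353

Each element of F_{353^3} that lies in no proper subfield is a root of exactly one monic irreducible of degree 3 over F_353, and each such polynomial has 3 distinct roots in F_{353^3}. By Möbius inversion the count is N_353(3) = (1/3) Σ_{d|3} μ(3/d) · 353^d = (1/3)(μ(3)·353^1 + μ(1)·353^3) = 43986624/3 = 14662208.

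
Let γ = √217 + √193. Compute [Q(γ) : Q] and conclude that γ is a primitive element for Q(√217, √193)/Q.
[Q(γ) : Q] = 4 (equivalently, Q(γ) = Q(√217, √193))

Obviously Q(γ) ⊆ Q(√217, √193), and [Q(√217, √193):Q] = 4 (since 217, 193 are distinct squarefree integers > 1 with 41881 not a perfect square). To show equality we compute the minimal polynomial of γ. From γ = √217 + √193: γ^2 = 217 + 2√(41881) + 193 = 410 + 2√(41881), so γ^2 - 410 = 2√(41881); squaring, (γ^2 - 410)^2 = 4·41881, i.e. γ^4 - 820γ^2 + 168100 - 167524 = 0, i.e. γ^4 - 820γ^2 + 576 = 0. So γ is a root of x^4 - 820x^2 + 576. This polynomial is irreducible over Q: it has no rational root (each ±√217 ± √193 is irrational), and any factorization into two quadratics over Q would force √(41881) ∈ Q (pairing opposite roots) or √217, √193 ∈ Q (other pairings), all impossible. Hence [Q(γ):Q] = 4 = [Q(√217, √193):Q], so Q(γ) = Q(√217, √193).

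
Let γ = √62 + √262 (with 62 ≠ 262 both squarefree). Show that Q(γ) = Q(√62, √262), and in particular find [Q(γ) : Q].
[Q(γ) : Q] = 4 (equivalently, Q(γ) = Q(√62, √262))

Obviously Q(γ) ⊆ Q(√62, √262), and [Q(√62, √262):Q] = 4 (since 62, 262 are distinct squarefree integers > 1 with 16244 not a perfect square). To show equality we compute the minimal polynomial of γ. From γ = √62 + √262: γ^2 = 62 + 2√(16244) + 262 = 324 + 2√(16244), so γ^2 - 324 = 2√(16244); squaring, (γ^2 - 324)^2 = 4·16244, i.e. γ^4 - 648γ^2 + 104976 - 64976 = 0, i.e. γ^4 - 648γ^2 + 40000 = 0. So γ is a root of x^4 - 648x^2 + 40000. This polynomial is irreducible over Q: it has no rational root (each ±√62 ± √262 is irrational), and any factorization into two quadratics over Q would force √(16244) ∈ Q (pairing opposite roots) or √62, √262 ∈ Q (other pairings), all impossible. Hence [Q(γ):Q] = 4 = [Q(√62, √262):Q], so Q(γ) = Q(√62, √262).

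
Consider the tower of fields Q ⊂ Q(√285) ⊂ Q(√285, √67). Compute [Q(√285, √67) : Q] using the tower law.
[Q(√285, √67) : Q] = 4

[Q(√285):Q] = 2 (min poly x^2 - 285, irreducible since 285 is squarefree > 1). For the top step, suppose √67 ∈ Q(√285), say √67 = c + d√285 with c, d ∈ Q. Squaring: 67 = c^2 + 285d^2 + 2cd√285. Since √285 ∉ Q this forces 2cd = 0. If d = 0 then √67 = c ∈ Q, contradicting 67 squarefree > 1. If c = 0 then 67 = 285d^2, so 285·67 = (285d)^2 is a perfect square in Q — but 285·67 = 19095 is not a perfect square (since 285 and 67 are distinct squarefree integers). Contradiction. Hence √67 ∉ Q(√285), so x^2 - 67 stays irreducible over Q(√285) and [Q(√285, √67) : Q(√285)] = 2. By the tower law, [Q(√285, √67) : Q] = 2 · 2 = 4.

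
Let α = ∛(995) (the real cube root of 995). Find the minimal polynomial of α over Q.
m_α(x) = x^3 - 995

α satisfies α^3 = 995, so x^3 - 995 annihilates α. By the rational root test, a rational root p/q (in lowest terms) of x^3 - 995 would satisfy p^3 = 995 q^3, forcing q = 1 and p^3 = 995; but 995 is not a perfect cube, contradiction. A monic cubic over Q with no rational root is irreducible (any nontrivial factorization would include a linear factor). Hence x^3 - 995 is the minimal polynomial of α, and in particular [Q(α):Q] = 3.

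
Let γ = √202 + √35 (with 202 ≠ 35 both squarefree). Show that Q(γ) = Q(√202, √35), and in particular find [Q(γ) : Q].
[Q(γ) : Q] = 4 (equivalently, Q(γ) = Q(√202, √35))

Obviously Q(γ) ⊆ Q(√202, √35), and [Q(√202, √35):Q] = 4 (since 202, 35 are distinct squarefree integers > 1 with 7070 not a perfect square). To show equality we compute the minimal polynomial of γ. From γ = √202 + √35: γ^2 = 202 + 2√(7070) + 35 = 237 + 2√(7070), so γ^2 - 237 = 2√(7070); squaring, (γ^2 - 237)^2 = 4·7070, i.e. γ^4 - 474γ^2 + 56169 - 28280 = 0, i.e. γ^4 - 474γ^2 + 27889 = 0. So γ is a root of x^4 - 474x^2 + 27889. This polynomial is irreducible over Q: it has no rational root (each ±√202 ± √35 is irrational), and any factorization into two quadratics over Q would force √(7070) ∈ Q (pairing opposite roots) or √202, √35 ∈ Q (other pairings), all impossible. Hence [Q(γ):Q] = 4 = [Q(√202, √35):Q], so Q(γ) = Q(√202, √35).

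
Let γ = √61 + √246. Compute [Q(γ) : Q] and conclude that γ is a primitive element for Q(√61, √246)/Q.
[Q(γ) : Q] = 4 (equivalently, Q(γ) = Q(√61, √246))

Obviously Q(γ) ⊆ Q(√61, √246), and [Q(√61, √246):Q] = 4 (since 61, 246 are distinct squarefree integers > 1 with 15006 not a perfect square). To show equality we compute the minimal polynomial of γ. From γ = √61 + √246: γ^2 = 61 + 2√(15006) + 246 = 307 + 2√(15006), so γ^2 - 307 = 2√(15006); squaring, (γ^2 - 307)^2 = 4·15006, i.e. γ^4 - 614γ^2 + 94249 - 60024 = 0, i.e. γ^4 - 614γ^2 + 34225 = 0. So γ is a root of x^4 - 614x^2 + 34225. This polynomial is irreducible over Q: it has no rational root (each ±√61 ± √246 is irrational), and any factorization into two quadratics over Q would force √(15006) ∈ Q (pairing opposite roots) or √61, √246 ∈ Q (other pairings), all impossible. Hence [Q(γ):Q] = 4 = [Q(√61, √246):Q], so Q(γ) = Q(√61, √246).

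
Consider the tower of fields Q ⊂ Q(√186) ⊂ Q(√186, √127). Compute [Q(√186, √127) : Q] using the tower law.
[Q(√186, √127) : Q] = 4

[Q(√186):Q] = 2 (min poly x^2 - 186, irreducible since 186 is squarefree > 1). For the top step, suppose √127 ∈ Q(√186), say √127 = c + d√186 with c, d ∈ Q. Squaring: 127 = c^2 + 186d^2 + 2cd√186. Since √186 ∉ Q this forces 2cd = 0. If d = 0 then √127 = c ∈ Q, contradicting 127 squarefree > 1. If c = 0 then 127 = 186d^2, so 186·127 = (186d)^2 is a perfect square in Q — but 186·127 = 23622 is not a perfect square (since 186 and 127 are distinct squarefree integers). Contradiction. Hence √127 ∉ Q(√186), so x^2 - 127 stays irreducible over Q(√186) and [Q(√186, √127) : Q(√186)] = 2. By the tower law, [Q(√186, √127) : Q] = 2 · 2 = 4.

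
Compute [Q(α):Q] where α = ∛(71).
[Q(α):Q] = 3

The minimal polynomial of α is x^3 - 71, irreducible over Q since 71 is not a perfect cube (so x^3 - 71 has no rational root). Hence [Q(α):Q] = deg(m_α) = 3.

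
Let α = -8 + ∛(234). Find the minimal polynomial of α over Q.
m_α(x) = x^3 + 24x^2 + 192x + 278

Set β = α + 8 = ∛(234), so β^3 = 234. Then (α + 8)^3 - 234 = 0, i.e. α is a root of g(x) = (x + 8)^3 - 234 = x^3 + 24x^2 + 192x + 278. Since g(x) = h(x + 8) where h(x) = x^3 - 234, and h is irreducible over Q (because 234 is not a perfect cube, so h has no rational root, and a monic cubic with no rational root is irreducible), g is also irreducible (irreducibility is preserved under the substitution x → x + 8). Hence m_α(x) = x^3 + 24x^2 + 192x + 278.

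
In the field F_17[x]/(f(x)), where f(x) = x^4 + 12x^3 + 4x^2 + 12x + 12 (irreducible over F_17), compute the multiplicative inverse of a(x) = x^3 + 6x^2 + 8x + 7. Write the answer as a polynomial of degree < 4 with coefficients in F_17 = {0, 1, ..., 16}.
a(x)^(-1) ≡ 6x^3 + 3x^2 + 9x + 16 (mod f(x))

Since f is irreducible over F_17, F_17[x]/(f) is a field and a(x) ≠ 0 has an inverse. Apply the extended Euclidean algorithm to f(x) and a(x) in F_17[x]: f(x) = (x + 6)·a(x) + (11x^2 + 8x + 4);  a(x) = (14x + 12)·(11x^2 + 8x + 4) + (9x + 10);  (11x^2 + 8x + 4) = (5x + 1)·(9x + 10) + (11). The last nonzero remainder is the constant 11 = gcd(f, a) in F_17. Back-substituting through the division chain expresses 11 = s(x)·a(x) + t(x)·f(x) with s(x) ≡ 15x^3 + 16x^2 + 14x + 6 (mod f), so (15x^3 + 16x^2 + 14x + 6)·a(x) ≡ 11 (mod f). Multiplying by 11^(-1) ≡ 14 in F_17 gives a(x)^(-1) ≡ 14·(15x^3 + 16x^2 + 14x + 6) ≡ 6x^3 + 3x^2 + 9x + 16 (mod f). Check: (x^3 + 6x^2 + 8x + 7)·(6x^3 + 3x^2 + 9x + 16) = 6x^6 + 5x^5 + 7x^4 + 2x^2 + 4x + 10 ≡ 1 (mod x^4 + 12x^3 + 4x^2 + 12x + 12).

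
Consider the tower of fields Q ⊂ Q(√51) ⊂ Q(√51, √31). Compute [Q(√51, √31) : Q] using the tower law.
[Q(√51, √31) : Q] = 4

[Q(√51):Q] = 2 (min poly x^2 - 51, irreducible since 51 is squarefree > 1). For the top step, suppose √31 ∈ Q(√51), say √31 = c + d√51 with c, d ∈ Q. Squaring: 31 = c^2 + 51d^2 + 2cd√51. Since √51 ∉ Q this forces 2cd = 0. If d = 0 then √31 = c ∈ Q, contradicting 31 squarefree > 1. If c = 0 then 31 = 51d^2, so 51·31 = (51d)^2 is a perfect square in Q — but 51·31 = 1581 is not a perfect square (since 51 and 31 are distinct squarefree integers). Contradiction. Hence √31 ∉ Q(√51), so x^2 - 31 stays irreducible over Q(√51) and [Q(√51, √31) : Q(√51)] = 2. By the tower law, [Q(√51, √31) : Q] = 2 · 2 = 4.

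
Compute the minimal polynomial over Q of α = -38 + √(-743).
m_α(x) = x^2 + 76x + 2187

From α + 38 = √(-743), squaring gives (α + 38)^2 = -743, i.e. α^2 + 76α + 1444 = -743, so α^2 + 76α + 2187 = 0. The discriminant of x^2 + 76x + 2187 is (76)^2 - 4·(2187) = 5776 - 8748 = -2972, and 4·(-743) is not a perfect square in Q since -743 is squarefree and ≠ 1. Hence x^2 + 76x + 2187 is irreducible over Q and is the minimal polynomial of α.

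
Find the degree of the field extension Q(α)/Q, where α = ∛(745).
[Q(α):Q] = 3

The minimal polynomial of α is x^3 - 745, irreducible over Q since 745 is not a perfect cube (so x^3 - 745 has no rational root). Hence [Q(α):Q] = deg(m_α) = 3.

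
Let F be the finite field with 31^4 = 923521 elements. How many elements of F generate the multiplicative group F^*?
There are φ(923520) = 221184 primitive elements

F_q^* is cyclic of order q - 1 = 923520. A cyclic group of order m has exactly φ(m) generators. Here m = 923520 = 2^7 · 3 · 5 · 13 · 37, so the number of primitive elements is φ(923520) = 221184.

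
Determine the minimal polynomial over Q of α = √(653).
m_α(x) = x^2 - 653

α satisfies α^2 - 653 = 0, so x^2 - 653 annihilates α. Since d = 653 is squarefree and ≠ 1, it is not a perfect square in Q, so x^2 - 653 has no rational root and is therefore irreducible over Q (a degree-2 polynomial over a field is irreducible iff it has no root). Hence m_α(x) = x^2 - 653.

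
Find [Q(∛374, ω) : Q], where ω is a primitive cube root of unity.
[Q(∛374, ω) : Q] = 6

[Q(∛374):Q] = 3 (min poly x^3 - 374, irreducible since 374 is not a perfect cube). [Q(ω):Q] = 2 (min poly x^2 + x + 1). Since Q(∛374) ⊂ R and ω ∉ R, we have ω ∉ Q(∛374), so x^2 + x + 1 remains irreducible over Q(∛374) and [Q(∛374, ω) : Q(∛374)] = 2. By the tower law, [Q(∛374, ω) : Q] = 3 · 2 = 6. (In fact Q(∛374, ω) is the splitting field of x^3 - 374 over Q.)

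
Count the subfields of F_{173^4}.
F_{173^4} has 3 subfields

The subfields of F_{p^n} are exactly the fields F_{p^d} for d | n (each is the fixed field of the unique index-d subgroup of Gal(F_{p^n}/F_p) ≅ Z/nZ). The divisors of n = 4 are {1, 2, 4}, giving 3 subfields: F_{173^1}, F_{173^2}, F_{173^4}.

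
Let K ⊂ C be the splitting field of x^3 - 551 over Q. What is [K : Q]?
[K : Q] = 6

The roots of x^3 - 551 are ∛551, ω∛551, ω^2∛551 where ω = e^(2πi/3) is a primitive cube root of unity, so K = Q(∛551, ω). Now [Q(∛551):Q] = 3 (since 551 is not a perfect cube, x^3 - 551 is irreducible) and [Q(ω):Q] = 2. Both 2 and 3 divide [K:Q], and [K:Q] ≤ 3·2 = 6, so [K:Q] = 6. (Equivalently: Q(∛551) ⊂ R but ω ∉ R, so [K : Q(∛551)] = 2.)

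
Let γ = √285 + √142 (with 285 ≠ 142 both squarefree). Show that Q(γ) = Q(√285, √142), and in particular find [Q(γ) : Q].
[Q(γ) : Q] = 4 (equivalently, Q(γ) = Q(√285, √142))

Obviously Q(γ) ⊆ Q(√285, √142), and [Q(√285, √142):Q] = 4 (since 285, 142 are distinct squarefree integers > 1 with 40470 not a perfect square). To show equality we compute the minimal polynomial of γ. From γ = √285 + √142: γ^2 = 285 + 2√(40470) + 142 = 427 + 2√(40470), so γ^2 - 427 = 2√(40470); squaring, (γ^2 - 427)^2 = 4·40470, i.e. γ^4 - 854γ^2 + 182329 - 161880 = 0, i.e. γ^4 - 854γ^2 + 20449 = 0. So γ is a root of x^4 - 854x^2 + 20449. This polynomial is irreducible over Q: it has no rational root (each ±√285 ± √142 is irrational), and any factorization into two quadratics over Q would force √(40470) ∈ Q (pairing opposite roots) or √285, √142 ∈ Q (other pairings), all impossible. Hence [Q(γ):Q] = 4 = [Q(√285, √142):Q], so Q(γ) = Q(√285, √142).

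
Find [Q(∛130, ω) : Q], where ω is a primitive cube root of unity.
[Q(∛130, ω) : Q] = 6

[Q(∛130):Q] = 3 (min poly x^3 - 130, irreducible since 130 is not a perfect cube). [Q(ω):Q] = 2 (min poly x^2 + x + 1). Since Q(∛130) ⊂ R and ω ∉ R, we have ω ∉ Q(∛130), so x^2 + x + 1 remains irreducible over Q(∛130) and [Q(∛130, ω) : Q(∛130)] = 2. By the tower law, [Q(∛130, ω) : Q] = 3 · 2 = 6. (In fact Q(∛130, ω) is the splitting field of x^3 - 130 over Q.)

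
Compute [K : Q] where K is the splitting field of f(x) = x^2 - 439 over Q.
[K : Q] = 2

f(x) = x^2 - 439 factors as (x - √439)(x + √439). The splitting field is K = Q(√439). Since 439 is squarefree and > 1, it is not a perfect square, so x^2 - 439 is irreducible over Q and [Q(√439) : Q] = 2. Hence [K : Q] = 2.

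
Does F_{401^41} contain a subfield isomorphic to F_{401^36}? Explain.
No: F_{401^36} is not a subfield of F_{401^41}

F_{p^m} embeds in F_{p^n} iff m | n. Here 36 ∤ 41 (since 41 = 1·36 + 5 with remainder 5 ≠ 0), so F_{401^36} is not a subfield of F_{401^41}. Equivalently: if it were, the tower law would give 36 = [F_{401^36}:F_401] dividing [F_{401^41}:F_401] = 41, contradiction.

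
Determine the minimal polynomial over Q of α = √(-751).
m_α(x) = x^2 + 751

α satisfies α^2 + 751 = 0, so x^2 + 751 annihilates α. Since d = -751 is squarefree and ≠ 1, it is not a perfect square in Q, so x^2 + 751 has no rational root and is therefore irreducible over Q (a degree-2 polynomial over a field is irreducible iff it has no root). Hence m_α(x) = x^2 + 751.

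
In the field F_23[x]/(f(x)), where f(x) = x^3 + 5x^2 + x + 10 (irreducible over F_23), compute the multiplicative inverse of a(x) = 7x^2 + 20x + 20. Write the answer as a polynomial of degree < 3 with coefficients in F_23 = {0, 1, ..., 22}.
a(x)^(-1) ≡ 18x + 9 (mod f(x))

Since f is irreducible over F_23, F_23[x]/(f) is a field and a(x) ≠ 0 has an inverse. Apply the extended Euclidean algorithm to f(x) and a(x) in F_23[x]: f(x) = (10x + 5)·a(x) + (2). The last nonzero remainder is the constant 2 = gcd(f, a) in F_23. Back-substituting through the division chain expresses 2 = s(x)·a(x) + t(x)·f(x) with s(x) ≡ 13x + 18 (mod f), so (13x + 18)·a(x) ≡ 2 (mod f). Multiplying by 2^(-1) ≡ 12 in F_23 gives a(x)^(-1) ≡ 12·(13x + 18) ≡ 18x + 9 (mod f). Check: (7x^2 + 20x + 20)·(18x + 9) = 11x^3 + 9x^2 + 11x + 19 ≡ 1 (mod x^3 + 5x^2 + x + 10).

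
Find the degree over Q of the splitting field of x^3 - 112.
[K : Q] = 6

The roots of x^3 - 112 are ∛112, ω∛112, ω^2∛112 where ω = e^(2πi/3) is a primitive cube root of unity, so K = Q(∛112, ω). Now [Q(∛112):Q] = 3 (since 112 is not a perfect cube, x^3 - 112 is irreducible) and [Q(ω):Q] = 2. Both 2 and 3 divide [K:Q], and [K:Q] ≤ 3·2 = 6, so [K:Q] = 6. (Equivalently: Q(∛112) ⊂ R but ω ∉ R, so [K : Q(∛112)] = 2.)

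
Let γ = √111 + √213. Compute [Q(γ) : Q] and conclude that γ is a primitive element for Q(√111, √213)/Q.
[Q(γ) : Q] = 4 (equivalently, Q(γ) = Q(√111, √213))

Obviously Q(γ) ⊆ Q(√111, √213), and [Q(√111, √213):Q] = 4 (since 111, 213 are distinct squarefree integers > 1 with 23643 not a perfect square). To show equality we compute the minimal polynomial of γ. From γ = √111 + √213: γ^2 = 111 + 2√(23643) + 213 = 324 + 2√(23643), so γ^2 - 324 = 2√(23643); squaring, (γ^2 - 324)^2 = 4·23643, i.e. γ^4 - 648γ^2 + 104976 - 94572 = 0, i.e. γ^4 - 648γ^2 + 10404 = 0. So γ is a root of x^4 - 648x^2 + 10404. This polynomial is irreducible over Q: it has no rational root (each ±√111 ± √213 is irrational), and any factorization into two quadratics over Q would force √(23643) ∈ Q (pairing opposite roots) or √111, √213 ∈ Q (other pairings), all impossible. Hence [Q(γ):Q] = 4 = [Q(√111, √213):Q], so Q(γ) = Q(√111, √213).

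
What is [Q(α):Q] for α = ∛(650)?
[Q(α):Q] = 3

The minimal polynomial of α is x^3 - 650, irreducible over Q since 650 is not a perfect cube (so x^3 - 650 has no rational root). Hence [Q(α):Q] = deg(m_α) = 3.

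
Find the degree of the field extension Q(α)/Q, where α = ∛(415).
[Q(α):Q] = 3

The minimal polynomial of α is x^3 - 415, irreducible over Q since 415 is not a perfect cube (so x^3 - 415 has no rational root). Hence [Q(α):Q] = deg(m_α) = 3.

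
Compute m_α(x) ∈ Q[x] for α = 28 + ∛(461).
m_α(x) = x^3 - 84x^2 + 2352x - 22413

Set β = α - 28 = ∛(461), so β^3 = 461. Then (α - 28)^3 - 461 = 0, i.e. α is a root of g(x) = (x - 28)^3 - 461 = x^3 - 84x^2 + 2352x - 22413. Since g(x) = h(x - 28) where h(x) = x^3 - 461, and h is irreducible over Q (because 461 is not a perfect cube, so h has no rational root, and a monic cubic with no rational root is irreducible), g is also irreducible (irreducibility is preserved under the substitution x → x - 28). Hence m_α(x) = x^3 - 84x^2 + 2352x - 22413.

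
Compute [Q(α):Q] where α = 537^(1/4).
[Q(α):Q] = 4

α is a root of x^4 - 537. By Eisenstein's criterion at the prime p = 3 (which divides the constant term 537 but p^2 = 9 does not, since 537 is squarefree), x^4 - 537 is irreducible over Q. Hence [Q(α):Q] = 4.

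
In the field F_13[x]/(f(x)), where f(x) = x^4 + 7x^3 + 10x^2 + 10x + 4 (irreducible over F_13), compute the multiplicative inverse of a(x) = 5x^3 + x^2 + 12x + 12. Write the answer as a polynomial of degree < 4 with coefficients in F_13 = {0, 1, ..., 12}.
a(x)^(-1) ≡ 3x^3 + 4x^2 + 3x + 7 (mod f(x))

Since f is irreducible over F_13, F_13[x]/(f) is a field and a(x) ≠ 0 has an inverse. Apply the extended Euclidean algorithm to f(x) and a(x) in F_13[x]: f(x) = (8x + 5)·a(x) + (10x + 9);  a(x) = (7x^2 + 12x + 6)·(10x + 9) + (10). The last nonzero remainder is the constant 10 = gcd(f, a) in F_13. Back-substituting through the division chain expresses 10 = s(x)·a(x) + t(x)·f(x) with s(x) ≡ 4x^3 + x^2 + 4x + 5 (mod f), so (4x^3 + x^2 + 4x + 5)·a(x) ≡ 10 (mod f). Multiplying by 10^(-1) ≡ 4 in F_13 gives a(x)^(-1) ≡ 4·(4x^3 + x^2 + 4x + 5) ≡ 3x^3 + 4x^2 + 3x + 7 (mod f). Check: (5x^3 + x^2 + 12x + 12)·(3x^3 + 4x^2 + 3x + 7) = 2x^6 + 10x^5 + 3x^4 + 5x^3 + 3x + 6 ≡ 1 (mod x^4 + 7x^3 + 10x^2 + 10x + 4).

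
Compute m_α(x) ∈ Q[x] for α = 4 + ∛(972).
m_α(x) = x^3 - 12x^2 + 48x - 1036

Set β = α - 4 = ∛(972), so β^3 = 972. Then (α - 4)^3 - 972 = 0, i.e. α is a root of g(x) = (x - 4)^3 - 972 = x^3 - 12x^2 + 48x - 1036. Since g(x) = h(x - 4) where h(x) = x^3 - 972, and h is irreducible over Q (because 972 is not a perfect cube, so h has no rational root, and a monic cubic with no rational root is irreducible), g is also irreducible (irreducibility is preserved under the substitution x → x - 4). Hence m_α(x) = x^3 - 12x^2 + 48x - 1036.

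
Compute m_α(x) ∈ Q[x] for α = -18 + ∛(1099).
m_α(x) = x^3 + 54x^2 + 972x + 4733

Set β = α + 18 = ∛(1099), so β^3 = 1099. Then (α + 18)^3 - 1099 = 0, i.e. α is a root of g(x) = (x + 18)^3 - 1099 = x^3 + 54x^2 + 972x + 4733. Since g(x) = h(x + 18) where h(x) = x^3 - 1099, and h is irreducible over Q (because 1099 is not a perfect cube, so h has no rational root, and a monic cubic with no rational root is irreducible), g is also irreducible (irreducibility is preserved under the substitution x → x + 18). Hence m_α(x) = x^3 + 54x^2 + 972x + 4733.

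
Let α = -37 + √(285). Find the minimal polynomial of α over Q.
m_α(x) = x^2 + 74x + 1084

From α + 37 = √(285), squaring gives (α + 37)^2 = 285, i.e. α^2 + 74α + 1369 = 285, so α^2 + 74α + 1084 = 0. The discriminant of x^2 + 74x + 1084 is (74)^2 - 4·(1084) = 5476 - 4336 = 1140, and 4·(285) is not a perfect square in Q since 285 is squarefree and ≠ 1. Hence x^2 + 74x + 1084 is irreducible over Q and is the minimal polynomial of α.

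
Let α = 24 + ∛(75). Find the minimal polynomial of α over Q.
m_α(x) = x^3 - 72x^2 + 1728x - 13899

Set β = α - 24 = ∛(75), so β^3 = 75. Then (α - 24)^3 - 75 = 0, i.e. α is a root of g(x) = (x - 24)^3 - 75 = x^3 - 72x^2 + 1728x - 13899. Since g(x) = h(x - 24) where h(x) = x^3 - 75, and h is irreducible over Q (because 75 is not a perfect cube, so h has no rational root, and a monic cubic with no rational root is irreducible), g is also irreducible (irreducibility is preserved under the substitution x → x - 24). Hence m_α(x) = x^3 - 72x^2 + 1728x - 13899.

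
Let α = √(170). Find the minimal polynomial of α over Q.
m_α(x) = x^2 - 170

α satisfies α^2 - 170 = 0, so x^2 - 170 annihilates α. Since d = 170 is squarefree and ≠ 1, it is not a perfect square in Q, so x^2 - 170 has no rational root and is therefore irreducible over Q (a degree-2 polynomial over a field is irreducible iff it has no root). Hence m_α(x) = x^2 - 170.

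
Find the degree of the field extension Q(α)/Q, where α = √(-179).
[Q(α):Q] = 2

[Q(α):Q] equals the degree of the minimal polynomial of α. Here α^2 = -179 and x^2 + 179 is irreducible (d = -179 is squarefree, ≠ 1, hence not a square), so deg(m_α) = 2. Thus [Q(α):Q] = 2.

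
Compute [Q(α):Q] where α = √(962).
[Q(α):Q] = 2

[Q(α):Q] equals the degree of the minimal polynomial of α. Here α^2 = 962 and x^2 - 962 is irreducible (d = 962 is squarefree, ≠ 1, hence not a square), so deg(m_α) = 2. Thus [Q(α):Q] = 2.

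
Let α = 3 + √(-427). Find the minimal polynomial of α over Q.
m_α(x) = x^2 - 6x + 436

From α - 3 = √(-427), squaring gives (α - 3)^2 = -427, i.e. α^2 - 6α + 9 = -427, so α^2 - 6α + 436 = 0. The discriminant of x^2 - 6x + 436 is (-6)^2 - 4·(436) = 36 - 1744 = -1708, and 4·(-427) is not a perfect square in Q since -427 is squarefree and ≠ 1. Hence x^2 - 6x + 436 is irreducible over Q and is the minimal polynomial of α.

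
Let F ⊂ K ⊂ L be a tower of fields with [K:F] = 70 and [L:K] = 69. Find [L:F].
[L:F] = 4830

The tower law says that for any tower of field extensions F ⊂ K ⊂ L with finite degrees, [L:F] = [L:K] · [K:F]. Here this gives [L:F] = 69 · 70 = 4830.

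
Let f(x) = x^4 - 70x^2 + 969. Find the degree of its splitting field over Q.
[K : Q] = 4

Solving the quadratic in x^2: x^2 = (70 ± √(70^2 - 4·969))/2 = (70 ± √1024)/2 = (70 ± 32)/2, giving x^2 = 19 or x^2 = 51. So f(x) = (x^2 - 19)(x^2 - 51) and the roots of f are ±√19, ±√51. Hence the splitting field is K = Q(√19, √51). Since 19 and 51 are distinct squarefree integers > 1, their product 969 is not a perfect square, so √51 ∉ Q(√19). By the tower law [K:Q] = [Q(√19,√51):Q(√19)] · [Q(√19):Q] = 2 · 2 = 4.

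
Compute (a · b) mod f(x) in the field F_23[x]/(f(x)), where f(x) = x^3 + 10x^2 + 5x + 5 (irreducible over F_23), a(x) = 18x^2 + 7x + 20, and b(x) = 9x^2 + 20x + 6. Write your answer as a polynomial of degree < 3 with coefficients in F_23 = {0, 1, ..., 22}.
a · b ≡ 19x^2 + 5x + 10 (mod f(x))

Multiply in F_23[x]: a(x)·b(x) = (18x^2 + 7x + 20)·(9x^2 + 20x + 6) = x^4 + 9x^3 + 14x^2 + 5x + 5. This has degree ≥ 3, so divide by f(x) over F_23: x^4 + 9x^3 + 14x^2 + 5x + 5 = (x + 22)·(x^3 + 10x^2 + 5x + 5) + (19x^2 + 5x + 10). Hence a·b ≡ 19x^2 + 5x + 10 (mod f). (F_23[x]/(f) is a field with 23^3 = 12167 elements since f is irreducible of degree 3.)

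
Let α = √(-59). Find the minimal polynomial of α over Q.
m_α(x) = x^2 + 59

α satisfies α^2 + 59 = 0, so x^2 + 59 annihilates α. Since d = -59 is squarefree and ≠ 1, it is not a perfect square in Q, so x^2 + 59 has no rational root and is therefore irreducible over Q (a degree-2 polynomial over a field is irreducible iff it has no root). Hence m_α(x) = x^2 + 59.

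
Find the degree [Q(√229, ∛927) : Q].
[Q(√229, ∛927) : Q] = 6

Let L = Q(√229, ∛927). Since Q(√229) ⊂ L and [Q(√229):Q] = 2, the tower law gives 2 | [L:Q]. Likewise Q(∛927) ⊂ L with [Q(∛927):Q] = 3 (because 927 is not a perfect cube), so 3 | [L:Q]. As gcd(2,3) = 1, [L:Q] is divisible by 6. Conversely L is generated over Q by √229 and ∛927, so [L:Q] ≤ 2·3 = 6. Therefore [Q(√229, ∛927) : Q] = 6.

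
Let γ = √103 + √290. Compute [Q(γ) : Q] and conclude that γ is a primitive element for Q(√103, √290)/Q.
[Q(γ) : Q] = 4 (equivalently, Q(γ) = Q(√103, √290))

Obviously Q(γ) ⊆ Q(√103, √290), and [Q(√103, √290):Q] = 4 (since 103, 290 are distinct squarefree integers > 1 with 29870 not a perfect square). To show equality we compute the minimal polynomial of γ. From γ = √103 + √290: γ^2 = 103 + 2√(29870) + 290 = 393 + 2√(29870), so γ^2 - 393 = 2√(29870); squaring, (γ^2 - 393)^2 = 4·29870, i.e. γ^4 - 786γ^2 + 154449 - 119480 = 0, i.e. γ^4 - 786γ^2 + 34969 = 0. So γ is a root of x^4 - 786x^2 + 34969. This polynomial is irreducible over Q: it has no rational root (each ±√103 ± √290 is irrational), and any factorization into two quadratics over Q would force √(29870) ∈ Q (pairing opposite roots) or √103, √290 ∈ Q (other pairings), all impossible. Hence [Q(γ):Q] = 4 = [Q(√103, √290):Q], so Q(γ) = Q(√103, √290).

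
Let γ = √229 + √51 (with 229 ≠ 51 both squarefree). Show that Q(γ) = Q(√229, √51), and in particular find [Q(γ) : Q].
[Q(γ) : Q] = 4 (equivalently, Q(γ) = Q(√229, √51))

Obviously Q(γ) ⊆ Q(√229, √51), and [Q(√229, √51):Q] = 4 (since 229, 51 are distinct squarefree integers > 1 with 11679 not a perfect square). To show equality we compute the minimal polynomial of γ. From γ = √229 + √51: γ^2 = 229 + 2√(11679) + 51 = 280 + 2√(11679), so γ^2 - 280 = 2√(11679); squaring, (γ^2 - 280)^2 = 4·11679, i.e. γ^4 - 560γ^2 + 78400 - 46716 = 0, i.e. γ^4 - 560γ^2 + 31684 = 0. So γ is a root of x^4 - 560x^2 + 31684. This polynomial is irreducible over Q: it has no rational root (each ±√229 ± √51 is irrational), and any factorization into two quadratics over Q would force √(11679) ∈ Q (pairing opposite roots) or √229, √51 ∈ Q (other pairings), all impossible. Hence [Q(γ):Q] = 4 = [Q(√229, √51):Q], so Q(γ) = Q(√229, √51).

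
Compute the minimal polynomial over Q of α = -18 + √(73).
m_α(x) = x^2 + 36x + 251

From α + 18 = √(73), squaring gives (α + 18)^2 = 73, i.e. α^2 + 36α + 324 = 73, so α^2 + 36α + 251 = 0. The discriminant of x^2 + 36x + 251 is (36)^2 - 4·(251) = 1296 - 1004 = 292, and 4·(73) is not a perfect square in Q since 73 is squarefree and ≠ 1. Hence x^2 + 36x + 251 is irreducible over Q and is the minimal polynomial of α.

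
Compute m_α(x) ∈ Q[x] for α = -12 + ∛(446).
m_α(x) = x^3 + 36x^2 + 432x + 1282

Set β = α + 12 = ∛(446), so β^3 = 446. Then (α + 12)^3 - 446 = 0, i.e. α is a root of g(x) = (x + 12)^3 - 446 = x^3 + 36x^2 + 432x + 1282. Since g(x) = h(x + 12) where h(x) = x^3 - 446, and h is irreducible over Q (because 446 is not a perfect cube, so h has no rational root, and a monic cubic with no rational root is irreducible), g is also irreducible (irreducibility is preserved under the substitution x → x + 12). Hence m_α(x) = x^3 + 36x^2 + 432x + 1282.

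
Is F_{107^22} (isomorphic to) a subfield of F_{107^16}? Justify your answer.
No: F_{107^22} is not a subfield of F_{107^16}

F_{p^m} embeds in F_{p^n} iff m | n. Here 22 ∤ 16 (since 16 = 0·22 + 16 with remainder 16 ≠ 0), so F_{107^22} is not a subfield of F_{107^16}. Equivalently: if it were, the tower law would give 22 = [F_{107^22}:F_107] dividing [F_{107^16}:F_107] = 16, contradiction.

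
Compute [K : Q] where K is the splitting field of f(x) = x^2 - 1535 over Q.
[K : Q] = 2

f(x) = x^2 - 1535 factors as (x - √1535)(x + √1535). The splitting field is K = Q(√1535). Since 1535 is squarefree and > 1, it is not a perfect square, so x^2 - 1535 is irreducible over Q and [Q(√1535) : Q] = 2. Hence [K : Q] = 2.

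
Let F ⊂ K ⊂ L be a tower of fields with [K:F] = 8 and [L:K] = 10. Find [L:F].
[L:F] = 80

The tower law says that for any tower of field extensions F ⊂ K ⊂ L with finite degrees, [L:F] = [L:K] · [K:F]. Here this gives [L:F] = 10 · 8 = 80.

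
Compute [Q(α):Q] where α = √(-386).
[Q(α):Q] = 2

[Q(α):Q] equals the degree of the minimal polynomial of α. Here α^2 = -386 and x^2 + 386 is irreducible (d = -386 is squarefree, ≠ 1, hence not a square), so deg(m_α) = 2. Thus [Q(α):Q] = 2.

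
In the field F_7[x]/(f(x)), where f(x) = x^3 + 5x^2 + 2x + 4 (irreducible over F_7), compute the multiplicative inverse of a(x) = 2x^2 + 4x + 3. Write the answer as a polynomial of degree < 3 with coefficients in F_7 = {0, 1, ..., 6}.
a(x)^(-1) ≡ x^2 + 3x + 5 (mod f(x))

Since f is irreducible over F_7, F_7[x]/(f) is a field and a(x) ≠ 0 has an inverse. Apply the extended Euclidean algorithm to f(x) and a(x) in F_7[x]: f(x) = (4x + 5)·a(x) + (5x + 3);  a(x) = (6x)·(5x + 3) + (3). The last nonzero remainder is the constant 3 = gcd(f, a) in F_7. Back-substituting through the division chain expresses 3 = s(x)·a(x) + t(x)·f(x) with s(x) ≡ 3x^2 + 2x + 1 (mod f), so (3x^2 + 2x + 1)·a(x) ≡ 3 (mod f). Multiplying by 3^(-1) ≡ 5 in F_7 gives a(x)^(-1) ≡ 5·(3x^2 + 2x + 1) ≡ x^2 + 3x + 5 (mod f). Check: (2x^2 + 4x + 3)·(x^2 + 3x + 5) = 2x^4 + 3x^3 + 4x^2 + x + 1 ≡ 1 (mod x^3 + 5x^2 + 2x + 4).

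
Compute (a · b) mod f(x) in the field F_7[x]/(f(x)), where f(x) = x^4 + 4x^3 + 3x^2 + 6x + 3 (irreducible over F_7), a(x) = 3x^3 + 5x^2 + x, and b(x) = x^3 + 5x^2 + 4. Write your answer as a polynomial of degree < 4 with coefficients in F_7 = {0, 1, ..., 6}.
a · b ≡ x^2 + 3 (mod f(x))

Multiply in F_7[x]: a(x)·b(x) = (3x^3 + 5x^2 + x)·(x^3 + 5x^2 + 4) = 3x^6 + 6x^5 + 5x^4 + 3x^3 + 6x^2 + 4x. This has degree ≥ 4, so divide by f(x) over F_7: 3x^6 + 6x^5 + 5x^4 + 3x^3 + 6x^2 + 4x = (3x^2 + x + 6)·(x^4 + 4x^3 + 3x^2 + 6x + 3) + (x^2 + 3). Hence a·b ≡ x^2 + 3 (mod f). (F_7[x]/(f) is a field with 7^4 = 2401 elements since f is irreducible of degree 4.)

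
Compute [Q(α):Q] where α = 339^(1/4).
[Q(α):Q] = 4

α is a root of x^4 - 339. By Eisenstein's criterion at the prime p = 3 (which divides the constant term 339 but p^2 = 9 does not, since 339 is squarefree), x^4 - 339 is irreducible over Q. Hence [Q(α):Q] = 4.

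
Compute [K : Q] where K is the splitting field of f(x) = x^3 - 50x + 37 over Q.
[K : Q] = 6

By the rational root test, any rational root of the monic integer polynomial f(x) = x^3 - 50x + 37 must be an integer dividing the constant term 37, i.e. one of ±{1, 37}. Evaluating: f(1) = -12, f(-1) = 86, f(37) = 48840, f(-37) = -48766; none is 0, so f has no rational root and is therefore irreducible over Q (a cubic with no linear factor over a field is irreducible). For an irreducible cubic, the Galois group is A_3 or S_3 according as the discriminant disc(f) = -4a^3 - 27b^2 = -4·(-50)^3 - 27·(37)^2 = 463037 is or is not a square in Q. Here disc(f) = 463037 is not a perfect square in Q, so the Galois group of f over Q is not contained in A_3 and must be all of S_3. The splitting field has degree |S_3| = 6 over Q, so [K : Q] = 6.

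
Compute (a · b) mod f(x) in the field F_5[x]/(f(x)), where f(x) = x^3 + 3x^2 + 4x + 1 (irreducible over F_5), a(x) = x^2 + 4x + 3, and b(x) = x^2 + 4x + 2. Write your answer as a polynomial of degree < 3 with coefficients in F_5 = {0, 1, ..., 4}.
a · b ≡ 2x^2 + 4x + 1 (mod f(x))

Multiply in F_5[x]: a(x)·b(x) = (x^2 + 4x + 3)·(x^2 + 4x + 2) = x^4 + 3x^3 + x^2 + 1. This has degree ≥ 3, so divide by f(x) over F_5: x^4 + 3x^3 + x^2 + 1 = (x)·(x^3 + 3x^2 + 4x + 1) + (2x^2 + 4x + 1). Hence a·b ≡ 2x^2 + 4x + 1 (mod f). (F_5[x]/(f) is a field with 5^3 = 125 elements since f is irreducible of degree 3.)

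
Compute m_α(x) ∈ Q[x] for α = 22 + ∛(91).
m_α(x) = x^3 - 66x^2 + 1452x - 10739

Set β = α - 22 = ∛(91), so β^3 = 91. Then (α - 22)^3 - 91 = 0, i.e. α is a root of g(x) = (x - 22)^3 - 91 = x^3 - 66x^2 + 1452x - 10739. Since g(x) = h(x - 22) where h(x) = x^3 - 91, and h is irreducible over Q (because 91 is not a perfect cube, so h has no rational root, and a monic cubic with no rational root is irreducible), g is also irreducible (irreducibility is preserved under the substitution x → x - 22). Hence m_α(x) = x^3 - 66x^2 + 1452x - 10739.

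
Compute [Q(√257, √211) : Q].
[Q(√257, √211) : Q] = 4

[Q(√257):Q] = 2 (min poly x^2 - 257, irreducible since 257 is squarefree > 1). For the top step, suppose √211 ∈ Q(√257), say √211 = c + d√257 with c, d ∈ Q. Squaring: 211 = c^2 + 257d^2 + 2cd√257. Since √257 ∉ Q this forces 2cd = 0. If d = 0 then √211 = c ∈ Q, contradicting 211 squarefree > 1. If c = 0 then 211 = 257d^2, so 257·211 = (257d)^2 is a perfect square in Q — but 257·211 = 54227 is not a perfect square (since 257 and 211 are distinct squarefree integers). Contradiction. Hence √211 ∉ Q(√257), so x^2 - 211 stays irreducible over Q(√257) and [Q(√257, √211) : Q(√257)] = 2. By the tower law, [Q(√257, √211) : Q] = 2 · 2 = 4.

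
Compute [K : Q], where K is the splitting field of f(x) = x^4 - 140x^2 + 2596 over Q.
[K : Q] = 4

Solving the quadratic in x^2: x^2 = (140 ± √(140^2 - 4·2596))/2 = (140 ± √9216)/2 = (140 ± 96)/2, giving x^2 = 118 or x^2 = 22. So f(x) = (x^2 - 118)(x^2 - 22) and the roots of f are ±√118, ±√22. Hence the splitting field is K = Q(√118, √22). Since 118 and 22 are distinct squarefree integers > 1, their product 2596 is not a perfect square, so √22 ∉ Q(√118). By the tower law [K:Q] = [Q(√118,√22):Q(√118)] · [Q(√118):Q] = 2 · 2 = 4.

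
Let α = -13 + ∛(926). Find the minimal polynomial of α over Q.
m_α(x) = x^3 + 39x^2 + 507x + 1271

Set β = α + 13 = ∛(926), so β^3 = 926. Then (α + 13)^3 - 926 = 0, i.e. α is a root of g(x) = (x + 13)^3 - 926 = x^3 + 39x^2 + 507x + 1271. Since g(x) = h(x + 13) where h(x) = x^3 - 926, and h is irreducible over Q (because 926 is not a perfect cube, so h has no rational root, and a monic cubic with no rational root is irreducible), g is also irreducible (irreducibility is preserved under the substitution x → x + 13). Hence m_α(x) = x^3 + 39x^2 + 507x + 1271.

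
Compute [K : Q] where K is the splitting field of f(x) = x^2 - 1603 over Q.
[K : Q] = 2

f(x) = x^2 - 1603 factors as (x - √1603)(x + √1603). The splitting field is K = Q(√1603). Since 1603 is squarefree and > 1, it is not a perfect square, so x^2 - 1603 is irreducible over Q and [Q(√1603) : Q] = 2. Hence [K : Q] = 2.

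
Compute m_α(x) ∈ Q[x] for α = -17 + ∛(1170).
m_α(x) = x^3 + 51x^2 + 867x + 3743

Set β = α + 17 = ∛(1170), so β^3 = 1170. Then (α + 17)^3 - 1170 = 0, i.e. α is a root of g(x) = (x + 17)^3 - 1170 = x^3 + 51x^2 + 867x + 3743. Since g(x) = h(x + 17) where h(x) = x^3 - 1170, and h is irreducible over Q (because 1170 is not a perfect cube, so h has no rational root, and a monic cubic with no rational root is irreducible), g is also irreducible (irreducibility is preserved under the substitution x → x + 17). Hence m_α(x) = x^3 + 51x^2 + 867x + 3743.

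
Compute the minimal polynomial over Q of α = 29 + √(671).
m_α(x) = x^2 - 58x + 170

From α - 29 = √(671), squaring gives (α - 29)^2 = 671, i.e. α^2 - 58α + 841 = 671, so α^2 - 58α + 170 = 0. The discriminant of x^2 - 58x + 170 is (-58)^2 - 4·(170) = 3364 - 680 = 2684, and 4·(671) is not a perfect square in Q since 671 is squarefree and ≠ 1. Hence x^2 - 58x + 170 is irreducible over Q and is the minimal polynomial of α.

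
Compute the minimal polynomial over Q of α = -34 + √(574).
m_α(x) = x^2 + 68x + 582

From α + 34 = √(574), squaring gives (α + 34)^2 = 574, i.e. α^2 + 68α + 1156 = 574, so α^2 + 68α + 582 = 0. The discriminant of x^2 + 68x + 582 is (68)^2 - 4·(582) = 4624 - 2328 = 2296, and 4·(574) is not a perfect square in Q since 574 is squarefree and ≠ 1. Hence x^2 + 68x + 582 is irreducible over Q and is the minimal polynomial of α.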